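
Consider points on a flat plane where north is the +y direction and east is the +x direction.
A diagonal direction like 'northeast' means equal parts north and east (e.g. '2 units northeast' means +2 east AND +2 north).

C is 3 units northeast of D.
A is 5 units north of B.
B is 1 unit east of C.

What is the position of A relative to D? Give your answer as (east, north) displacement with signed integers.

Answer: A is at (east=4, north=8) relative to D.

Derivation:
Place D at the origin (east=0, north=0).
  C is 3 units northeast of D: delta (east=+3, north=+3); C at (east=3, north=3).
  B is 1 unit east of C: delta (east=+1, north=+0); B at (east=4, north=3).
  A is 5 units north of B: delta (east=+0, north=+5); A at (east=4, north=8).
Therefore A relative to D: (east=4, north=8).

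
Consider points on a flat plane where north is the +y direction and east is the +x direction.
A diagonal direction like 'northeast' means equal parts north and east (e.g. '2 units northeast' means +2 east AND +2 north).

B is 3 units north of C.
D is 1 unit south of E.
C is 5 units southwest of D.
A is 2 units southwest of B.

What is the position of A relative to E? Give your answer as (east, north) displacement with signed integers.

Answer: A is at (east=-7, north=-5) relative to E.

Derivation:
Place E at the origin (east=0, north=0).
  D is 1 unit south of E: delta (east=+0, north=-1); D at (east=0, north=-1).
  C is 5 units southwest of D: delta (east=-5, north=-5); C at (east=-5, north=-6).
  B is 3 units north of C: delta (east=+0, north=+3); B at (east=-5, north=-3).
  A is 2 units southwest of B: delta (east=-2, north=-2); A at (east=-7, north=-5).
Therefore A relative to E: (east=-7, north=-5).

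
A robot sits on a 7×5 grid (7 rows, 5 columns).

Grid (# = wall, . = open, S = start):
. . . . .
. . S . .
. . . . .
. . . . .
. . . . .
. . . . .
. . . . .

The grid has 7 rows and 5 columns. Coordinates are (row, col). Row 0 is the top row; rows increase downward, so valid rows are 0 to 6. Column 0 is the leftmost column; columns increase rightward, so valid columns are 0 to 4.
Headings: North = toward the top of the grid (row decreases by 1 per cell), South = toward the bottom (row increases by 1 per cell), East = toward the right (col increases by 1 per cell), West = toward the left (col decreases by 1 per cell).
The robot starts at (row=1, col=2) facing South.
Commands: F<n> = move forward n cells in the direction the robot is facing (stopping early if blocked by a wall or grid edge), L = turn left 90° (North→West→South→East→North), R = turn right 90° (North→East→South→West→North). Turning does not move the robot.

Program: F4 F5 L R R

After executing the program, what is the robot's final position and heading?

Answer: Final position: (row=6, col=2), facing West

Derivation:
Start: (row=1, col=2), facing South
  F4: move forward 4, now at (row=5, col=2)
  F5: move forward 1/5 (blocked), now at (row=6, col=2)
  L: turn left, now facing East
  R: turn right, now facing South
  R: turn right, now facing West
Final: (row=6, col=2), facing West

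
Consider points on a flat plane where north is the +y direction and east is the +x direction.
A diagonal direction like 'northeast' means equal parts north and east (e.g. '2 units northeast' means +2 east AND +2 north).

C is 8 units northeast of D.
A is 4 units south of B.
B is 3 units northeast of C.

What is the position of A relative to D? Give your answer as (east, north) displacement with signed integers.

Answer: A is at (east=11, north=7) relative to D.

Derivation:
Place D at the origin (east=0, north=0).
  C is 8 units northeast of D: delta (east=+8, north=+8); C at (east=8, north=8).
  B is 3 units northeast of C: delta (east=+3, north=+3); B at (east=11, north=11).
  A is 4 units south of B: delta (east=+0, north=-4); A at (east=11, north=7).
Therefore A relative to D: (east=11, north=7).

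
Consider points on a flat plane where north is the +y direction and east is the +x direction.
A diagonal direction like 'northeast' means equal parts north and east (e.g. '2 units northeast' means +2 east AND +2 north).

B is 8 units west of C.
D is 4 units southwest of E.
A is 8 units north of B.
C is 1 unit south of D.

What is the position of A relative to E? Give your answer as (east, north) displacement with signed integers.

Place E at the origin (east=0, north=0).
  D is 4 units southwest of E: delta (east=-4, north=-4); D at (east=-4, north=-4).
  C is 1 unit south of D: delta (east=+0, north=-1); C at (east=-4, north=-5).
  B is 8 units west of C: delta (east=-8, north=+0); B at (east=-12, north=-5).
  A is 8 units north of B: delta (east=+0, north=+8); A at (east=-12, north=3).
Therefore A relative to E: (east=-12, north=3).

Answer: A is at (east=-12, north=3) relative to E.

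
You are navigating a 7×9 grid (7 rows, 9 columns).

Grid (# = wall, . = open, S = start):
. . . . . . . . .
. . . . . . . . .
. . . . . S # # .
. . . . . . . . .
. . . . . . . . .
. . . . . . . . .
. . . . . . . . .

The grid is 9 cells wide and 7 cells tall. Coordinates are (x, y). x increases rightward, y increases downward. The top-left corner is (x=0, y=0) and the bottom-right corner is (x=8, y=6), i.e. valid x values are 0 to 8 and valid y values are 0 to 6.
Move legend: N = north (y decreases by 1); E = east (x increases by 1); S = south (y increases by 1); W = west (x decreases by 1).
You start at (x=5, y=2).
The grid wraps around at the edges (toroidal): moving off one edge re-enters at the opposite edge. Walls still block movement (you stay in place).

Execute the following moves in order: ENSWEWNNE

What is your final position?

Start: (x=5, y=2)
  E (east): blocked, stay at (x=5, y=2)
  N (north): (x=5, y=2) -> (x=5, y=1)
  S (south): (x=5, y=1) -> (x=5, y=2)
  W (west): (x=5, y=2) -> (x=4, y=2)
  E (east): (x=4, y=2) -> (x=5, y=2)
  W (west): (x=5, y=2) -> (x=4, y=2)
  N (north): (x=4, y=2) -> (x=4, y=1)
  N (north): (x=4, y=1) -> (x=4, y=0)
  E (east): (x=4, y=0) -> (x=5, y=0)
Final: (x=5, y=0)

Answer: Final position: (x=5, y=0)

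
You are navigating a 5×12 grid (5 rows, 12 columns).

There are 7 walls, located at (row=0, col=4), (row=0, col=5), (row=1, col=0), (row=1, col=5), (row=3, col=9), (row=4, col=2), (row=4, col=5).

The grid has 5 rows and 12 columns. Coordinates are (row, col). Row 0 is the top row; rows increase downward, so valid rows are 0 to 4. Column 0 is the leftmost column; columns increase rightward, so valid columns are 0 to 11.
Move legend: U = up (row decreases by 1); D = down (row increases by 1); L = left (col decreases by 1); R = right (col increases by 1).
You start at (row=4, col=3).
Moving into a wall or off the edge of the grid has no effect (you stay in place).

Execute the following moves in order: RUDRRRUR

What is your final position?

Start: (row=4, col=3)
  R (right): (row=4, col=3) -> (row=4, col=4)
  U (up): (row=4, col=4) -> (row=3, col=4)
  D (down): (row=3, col=4) -> (row=4, col=4)
  [×3]R (right): blocked, stay at (row=4, col=4)
  U (up): (row=4, col=4) -> (row=3, col=4)
  R (right): (row=3, col=4) -> (row=3, col=5)
Final: (row=3, col=5)

Answer: Final position: (row=3, col=5)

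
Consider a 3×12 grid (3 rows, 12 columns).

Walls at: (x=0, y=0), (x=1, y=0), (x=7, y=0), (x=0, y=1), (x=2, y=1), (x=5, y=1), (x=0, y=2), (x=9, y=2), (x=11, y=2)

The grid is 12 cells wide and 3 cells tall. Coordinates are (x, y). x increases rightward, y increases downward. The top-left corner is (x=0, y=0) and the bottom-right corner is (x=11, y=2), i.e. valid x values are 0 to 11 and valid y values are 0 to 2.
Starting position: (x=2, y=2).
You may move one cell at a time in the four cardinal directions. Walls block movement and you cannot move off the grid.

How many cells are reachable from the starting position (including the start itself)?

BFS flood-fill from (x=2, y=2):
  Distance 0: (x=2, y=2)
  Distance 1: (x=1, y=2), (x=3, y=2)
  Distance 2: (x=1, y=1), (x=3, y=1), (x=4, y=2)
  Distance 3: (x=3, y=0), (x=4, y=1), (x=5, y=2)
  Distance 4: (x=2, y=0), (x=4, y=0), (x=6, y=2)
  Distance 5: (x=5, y=0), (x=6, y=1), (x=7, y=2)
  Distance 6: (x=6, y=0), (x=7, y=1), (x=8, y=2)
  Distance 7: (x=8, y=1)
  Distance 8: (x=8, y=0), (x=9, y=1)
  Distance 9: (x=9, y=0), (x=10, y=1)
  Distance 10: (x=10, y=0), (x=11, y=1), (x=10, y=2)
  Distance 11: (x=11, y=0)
Total reachable: 27 (grid has 27 open cells total)

Answer: Reachable cells: 27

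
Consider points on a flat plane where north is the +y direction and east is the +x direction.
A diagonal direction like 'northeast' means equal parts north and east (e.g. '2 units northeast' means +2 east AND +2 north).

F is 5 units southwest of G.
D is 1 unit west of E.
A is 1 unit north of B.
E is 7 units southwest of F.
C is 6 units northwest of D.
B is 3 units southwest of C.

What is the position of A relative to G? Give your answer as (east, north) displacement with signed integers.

Place G at the origin (east=0, north=0).
  F is 5 units southwest of G: delta (east=-5, north=-5); F at (east=-5, north=-5).
  E is 7 units southwest of F: delta (east=-7, north=-7); E at (east=-12, north=-12).
  D is 1 unit west of E: delta (east=-1, north=+0); D at (east=-13, north=-12).
  C is 6 units northwest of D: delta (east=-6, north=+6); C at (east=-19, north=-6).
  B is 3 units southwest of C: delta (east=-3, north=-3); B at (east=-22, north=-9).
  A is 1 unit north of B: delta (east=+0, north=+1); A at (east=-22, north=-8).
Therefore A relative to G: (east=-22, north=-8).

Answer: A is at (east=-22, north=-8) relative to G.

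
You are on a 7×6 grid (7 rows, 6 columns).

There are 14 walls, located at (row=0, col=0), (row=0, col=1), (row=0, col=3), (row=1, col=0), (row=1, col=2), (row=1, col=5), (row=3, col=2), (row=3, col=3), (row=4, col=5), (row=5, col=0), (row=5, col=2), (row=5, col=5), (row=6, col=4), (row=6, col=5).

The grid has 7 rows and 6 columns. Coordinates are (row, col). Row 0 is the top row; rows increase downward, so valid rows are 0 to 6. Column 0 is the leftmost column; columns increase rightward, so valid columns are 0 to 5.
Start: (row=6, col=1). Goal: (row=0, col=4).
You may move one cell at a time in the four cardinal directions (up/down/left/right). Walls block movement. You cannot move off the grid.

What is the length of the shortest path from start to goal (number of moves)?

BFS from (row=6, col=1) until reaching (row=0, col=4):
  Distance 0: (row=6, col=1)
  Distance 1: (row=5, col=1), (row=6, col=0), (row=6, col=2)
  Distance 2: (row=4, col=1), (row=6, col=3)
  Distance 3: (row=3, col=1), (row=4, col=0), (row=4, col=2), (row=5, col=3)
  Distance 4: (row=2, col=1), (row=3, col=0), (row=4, col=3), (row=5, col=4)
  Distance 5: (row=1, col=1), (row=2, col=0), (row=2, col=2), (row=4, col=4)
  Distance 6: (row=2, col=3), (row=3, col=4)
  Distance 7: (row=1, col=3), (row=2, col=4), (row=3, col=5)
  Distance 8: (row=1, col=4), (row=2, col=5)
  Distance 9: (row=0, col=4)  <- goal reached here
One shortest path (9 moves): (row=6, col=1) -> (row=6, col=2) -> (row=6, col=3) -> (row=5, col=3) -> (row=5, col=4) -> (row=4, col=4) -> (row=3, col=4) -> (row=2, col=4) -> (row=1, col=4) -> (row=0, col=4)

Answer: Shortest path length: 9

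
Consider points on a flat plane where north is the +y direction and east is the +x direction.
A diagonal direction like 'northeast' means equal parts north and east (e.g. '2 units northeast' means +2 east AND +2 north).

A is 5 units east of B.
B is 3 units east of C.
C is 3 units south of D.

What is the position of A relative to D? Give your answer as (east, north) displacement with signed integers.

Place D at the origin (east=0, north=0).
  C is 3 units south of D: delta (east=+0, north=-3); C at (east=0, north=-3).
  B is 3 units east of C: delta (east=+3, north=+0); B at (east=3, north=-3).
  A is 5 units east of B: delta (east=+5, north=+0); A at (east=8, north=-3).
Therefore A relative to D: (east=8, north=-3).

Answer: A is at (east=8, north=-3) relative to D.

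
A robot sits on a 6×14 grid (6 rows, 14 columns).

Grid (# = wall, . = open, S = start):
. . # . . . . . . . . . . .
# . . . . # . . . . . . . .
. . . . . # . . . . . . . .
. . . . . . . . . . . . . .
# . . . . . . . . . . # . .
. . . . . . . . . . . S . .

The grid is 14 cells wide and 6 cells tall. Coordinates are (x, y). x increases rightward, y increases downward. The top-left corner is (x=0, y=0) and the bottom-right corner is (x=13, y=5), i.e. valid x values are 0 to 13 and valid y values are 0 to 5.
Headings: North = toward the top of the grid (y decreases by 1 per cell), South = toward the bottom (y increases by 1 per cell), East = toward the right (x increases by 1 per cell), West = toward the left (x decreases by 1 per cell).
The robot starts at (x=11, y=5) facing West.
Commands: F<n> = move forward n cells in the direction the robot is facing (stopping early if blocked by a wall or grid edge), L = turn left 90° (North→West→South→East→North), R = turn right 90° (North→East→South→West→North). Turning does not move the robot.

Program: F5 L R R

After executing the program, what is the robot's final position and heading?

Start: (x=11, y=5), facing West
  F5: move forward 5, now at (x=6, y=5)
  L: turn left, now facing South
  R: turn right, now facing West
  R: turn right, now facing North
Final: (x=6, y=5), facing North

Answer: Final position: (x=6, y=5), facing North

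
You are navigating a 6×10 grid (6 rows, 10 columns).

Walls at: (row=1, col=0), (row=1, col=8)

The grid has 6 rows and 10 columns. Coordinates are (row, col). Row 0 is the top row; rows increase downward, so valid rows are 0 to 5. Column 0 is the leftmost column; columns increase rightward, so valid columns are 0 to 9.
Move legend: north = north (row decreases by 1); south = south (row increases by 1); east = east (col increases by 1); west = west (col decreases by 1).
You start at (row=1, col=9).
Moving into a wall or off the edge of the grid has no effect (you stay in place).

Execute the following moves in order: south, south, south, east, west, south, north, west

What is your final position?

Answer: Final position: (row=4, col=7)

Derivation:
Start: (row=1, col=9)
  south (south): (row=1, col=9) -> (row=2, col=9)
  south (south): (row=2, col=9) -> (row=3, col=9)
  south (south): (row=3, col=9) -> (row=4, col=9)
  east (east): blocked, stay at (row=4, col=9)
  west (west): (row=4, col=9) -> (row=4, col=8)
  south (south): (row=4, col=8) -> (row=5, col=8)
  north (north): (row=5, col=8) -> (row=4, col=8)
  west (west): (row=4, col=8) -> (row=4, col=7)
Final: (row=4, col=7)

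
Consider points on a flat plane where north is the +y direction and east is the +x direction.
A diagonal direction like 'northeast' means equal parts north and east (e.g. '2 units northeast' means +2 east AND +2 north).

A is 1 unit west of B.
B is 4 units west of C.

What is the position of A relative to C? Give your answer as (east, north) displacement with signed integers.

Answer: A is at (east=-5, north=0) relative to C.

Derivation:
Place C at the origin (east=0, north=0).
  B is 4 units west of C: delta (east=-4, north=+0); B at (east=-4, north=0).
  A is 1 unit west of B: delta (east=-1, north=+0); A at (east=-5, north=0).
Therefore A relative to C: (east=-5, north=0).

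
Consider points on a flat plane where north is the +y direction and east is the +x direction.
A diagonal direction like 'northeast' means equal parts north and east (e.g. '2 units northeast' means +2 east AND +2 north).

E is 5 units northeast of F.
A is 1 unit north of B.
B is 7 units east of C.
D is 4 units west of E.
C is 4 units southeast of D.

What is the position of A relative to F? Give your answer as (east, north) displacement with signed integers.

Place F at the origin (east=0, north=0).
  E is 5 units northeast of F: delta (east=+5, north=+5); E at (east=5, north=5).
  D is 4 units west of E: delta (east=-4, north=+0); D at (east=1, north=5).
  C is 4 units southeast of D: delta (east=+4, north=-4); C at (east=5, north=1).
  B is 7 units east of C: delta (east=+7, north=+0); B at (east=12, north=1).
  A is 1 unit north of B: delta (east=+0, north=+1); A at (east=12, north=2).
Therefore A relative to F: (east=12, north=2).

Answer: A is at (east=12, north=2) relative to F.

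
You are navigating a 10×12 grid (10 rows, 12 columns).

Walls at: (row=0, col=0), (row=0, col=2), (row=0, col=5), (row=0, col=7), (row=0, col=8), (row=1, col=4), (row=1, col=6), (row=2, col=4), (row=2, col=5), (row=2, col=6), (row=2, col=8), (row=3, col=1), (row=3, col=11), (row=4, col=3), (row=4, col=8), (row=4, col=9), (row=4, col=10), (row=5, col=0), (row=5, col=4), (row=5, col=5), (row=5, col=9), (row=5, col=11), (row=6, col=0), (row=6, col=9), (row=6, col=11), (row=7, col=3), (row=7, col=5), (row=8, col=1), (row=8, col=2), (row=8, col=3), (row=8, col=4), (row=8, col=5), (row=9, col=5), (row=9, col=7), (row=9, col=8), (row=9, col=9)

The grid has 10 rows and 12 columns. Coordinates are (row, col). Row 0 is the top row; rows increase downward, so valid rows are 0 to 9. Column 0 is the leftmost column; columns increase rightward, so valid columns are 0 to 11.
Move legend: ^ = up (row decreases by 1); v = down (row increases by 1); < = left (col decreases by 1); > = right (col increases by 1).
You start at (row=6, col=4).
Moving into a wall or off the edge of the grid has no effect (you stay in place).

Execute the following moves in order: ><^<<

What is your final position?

Start: (row=6, col=4)
  > (right): (row=6, col=4) -> (row=6, col=5)
  < (left): (row=6, col=5) -> (row=6, col=4)
  ^ (up): blocked, stay at (row=6, col=4)
  < (left): (row=6, col=4) -> (row=6, col=3)
  < (left): (row=6, col=3) -> (row=6, col=2)
Final: (row=6, col=2)

Answer: Final position: (row=6, col=2)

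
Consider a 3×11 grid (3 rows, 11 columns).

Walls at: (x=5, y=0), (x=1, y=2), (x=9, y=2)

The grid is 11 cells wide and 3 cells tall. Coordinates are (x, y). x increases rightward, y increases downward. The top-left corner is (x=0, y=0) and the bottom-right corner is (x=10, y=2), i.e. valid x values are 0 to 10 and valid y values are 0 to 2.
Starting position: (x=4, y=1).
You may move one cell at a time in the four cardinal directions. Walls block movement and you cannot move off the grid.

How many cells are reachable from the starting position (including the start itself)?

BFS flood-fill from (x=4, y=1):
  Distance 0: (x=4, y=1)
  Distance 1: (x=4, y=0), (x=3, y=1), (x=5, y=1), (x=4, y=2)
  Distance 2: (x=3, y=0), (x=2, y=1), (x=6, y=1), (x=3, y=2), (x=5, y=2)
  Distance 3: (x=2, y=0), (x=6, y=0), (x=1, y=1), (x=7, y=1), (x=2, y=2), (x=6, y=2)
  Distance 4: (x=1, y=0), (x=7, y=0), (x=0, y=1), (x=8, y=1), (x=7, y=2)
  Distance 5: (x=0, y=0), (x=8, y=0), (x=9, y=1), (x=0, y=2), (x=8, y=2)
  Distance 6: (x=9, y=0), (x=10, y=1)
  Distance 7: (x=10, y=0), (x=10, y=2)
Total reachable: 30 (grid has 30 open cells total)

Answer: Reachable cells: 30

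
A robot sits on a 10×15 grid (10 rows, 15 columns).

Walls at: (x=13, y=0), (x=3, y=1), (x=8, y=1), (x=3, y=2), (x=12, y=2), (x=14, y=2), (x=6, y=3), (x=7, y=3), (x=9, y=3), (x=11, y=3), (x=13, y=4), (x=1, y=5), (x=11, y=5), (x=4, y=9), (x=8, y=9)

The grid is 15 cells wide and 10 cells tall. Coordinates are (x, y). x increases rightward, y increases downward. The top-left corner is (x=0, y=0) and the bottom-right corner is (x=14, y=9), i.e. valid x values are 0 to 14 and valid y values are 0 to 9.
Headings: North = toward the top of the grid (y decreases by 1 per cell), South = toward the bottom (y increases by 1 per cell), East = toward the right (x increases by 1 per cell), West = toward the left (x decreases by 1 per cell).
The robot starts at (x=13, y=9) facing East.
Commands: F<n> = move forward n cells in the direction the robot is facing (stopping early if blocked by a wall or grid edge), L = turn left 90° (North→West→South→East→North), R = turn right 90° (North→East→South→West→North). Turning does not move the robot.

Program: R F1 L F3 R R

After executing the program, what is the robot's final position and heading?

Answer: Final position: (x=14, y=9), facing West

Derivation:
Start: (x=13, y=9), facing East
  R: turn right, now facing South
  F1: move forward 0/1 (blocked), now at (x=13, y=9)
  L: turn left, now facing East
  F3: move forward 1/3 (blocked), now at (x=14, y=9)
  R: turn right, now facing South
  R: turn right, now facing West
Final: (x=14, y=9), facing West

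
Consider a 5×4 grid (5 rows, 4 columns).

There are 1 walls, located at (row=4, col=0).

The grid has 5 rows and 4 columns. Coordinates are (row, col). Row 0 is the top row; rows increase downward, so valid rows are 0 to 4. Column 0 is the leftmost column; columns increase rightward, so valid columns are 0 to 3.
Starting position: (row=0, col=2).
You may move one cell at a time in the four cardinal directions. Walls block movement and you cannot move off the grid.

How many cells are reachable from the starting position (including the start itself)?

Answer: Reachable cells: 19

Derivation:
BFS flood-fill from (row=0, col=2):
  Distance 0: (row=0, col=2)
  Distance 1: (row=0, col=1), (row=0, col=3), (row=1, col=2)
  Distance 2: (row=0, col=0), (row=1, col=1), (row=1, col=3), (row=2, col=2)
  Distance 3: (row=1, col=0), (row=2, col=1), (row=2, col=3), (row=3, col=2)
  Distance 4: (row=2, col=0), (row=3, col=1), (row=3, col=3), (row=4, col=2)
  Distance 5: (row=3, col=0), (row=4, col=1), (row=4, col=3)
Total reachable: 19 (grid has 19 open cells total)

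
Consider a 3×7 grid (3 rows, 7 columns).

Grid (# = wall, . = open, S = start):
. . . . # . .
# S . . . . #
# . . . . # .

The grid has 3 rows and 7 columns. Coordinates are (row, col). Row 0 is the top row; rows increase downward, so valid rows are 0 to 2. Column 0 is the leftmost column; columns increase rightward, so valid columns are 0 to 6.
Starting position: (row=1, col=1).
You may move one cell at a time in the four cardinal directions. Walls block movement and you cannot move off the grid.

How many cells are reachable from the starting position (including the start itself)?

BFS flood-fill from (row=1, col=1):
  Distance 0: (row=1, col=1)
  Distance 1: (row=0, col=1), (row=1, col=2), (row=2, col=1)
  Distance 2: (row=0, col=0), (row=0, col=2), (row=1, col=3), (row=2, col=2)
  Distance 3: (row=0, col=3), (row=1, col=4), (row=2, col=3)
  Distance 4: (row=1, col=5), (row=2, col=4)
  Distance 5: (row=0, col=5)
  Distance 6: (row=0, col=6)
Total reachable: 15 (grid has 16 open cells total)

Answer: Reachable cells: 15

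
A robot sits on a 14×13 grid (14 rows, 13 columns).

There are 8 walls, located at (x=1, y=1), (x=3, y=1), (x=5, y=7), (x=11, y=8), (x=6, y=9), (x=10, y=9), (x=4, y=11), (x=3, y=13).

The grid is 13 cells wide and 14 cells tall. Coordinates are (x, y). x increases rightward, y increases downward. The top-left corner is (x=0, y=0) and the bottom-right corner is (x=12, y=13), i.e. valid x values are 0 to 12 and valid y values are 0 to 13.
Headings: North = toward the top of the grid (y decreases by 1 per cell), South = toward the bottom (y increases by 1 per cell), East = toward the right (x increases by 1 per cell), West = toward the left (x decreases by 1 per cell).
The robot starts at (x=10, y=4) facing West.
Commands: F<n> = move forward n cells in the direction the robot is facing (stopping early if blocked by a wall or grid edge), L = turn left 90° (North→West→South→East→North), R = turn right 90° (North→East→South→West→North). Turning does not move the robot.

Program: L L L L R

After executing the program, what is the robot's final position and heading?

Start: (x=10, y=4), facing West
  L: turn left, now facing South
  L: turn left, now facing East
  L: turn left, now facing North
  L: turn left, now facing West
  R: turn right, now facing North
Final: (x=10, y=4), facing North

Answer: Final position: (x=10, y=4), facing North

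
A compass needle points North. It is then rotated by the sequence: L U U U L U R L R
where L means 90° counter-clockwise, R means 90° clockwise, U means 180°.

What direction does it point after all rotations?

Start: North
  L (left (90° counter-clockwise)) -> West
  U (U-turn (180°)) -> East
  U (U-turn (180°)) -> West
  U (U-turn (180°)) -> East
  L (left (90° counter-clockwise)) -> North
  U (U-turn (180°)) -> South
  R (right (90° clockwise)) -> West
  L (left (90° counter-clockwise)) -> South
  R (right (90° clockwise)) -> West
Final: West

Answer: Final heading: West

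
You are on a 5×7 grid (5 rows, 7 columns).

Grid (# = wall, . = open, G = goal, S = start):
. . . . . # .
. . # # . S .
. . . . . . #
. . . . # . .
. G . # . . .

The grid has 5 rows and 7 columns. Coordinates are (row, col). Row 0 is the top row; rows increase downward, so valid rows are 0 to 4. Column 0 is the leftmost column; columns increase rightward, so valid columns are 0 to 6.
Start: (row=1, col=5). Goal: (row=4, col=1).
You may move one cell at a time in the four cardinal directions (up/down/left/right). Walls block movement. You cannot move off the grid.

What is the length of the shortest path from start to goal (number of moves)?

BFS from (row=1, col=5) until reaching (row=4, col=1):
  Distance 0: (row=1, col=5)
  Distance 1: (row=1, col=4), (row=1, col=6), (row=2, col=5)
  Distance 2: (row=0, col=4), (row=0, col=6), (row=2, col=4), (row=3, col=5)
  Distance 3: (row=0, col=3), (row=2, col=3), (row=3, col=6), (row=4, col=5)
  Distance 4: (row=0, col=2), (row=2, col=2), (row=3, col=3), (row=4, col=4), (row=4, col=6)
  Distance 5: (row=0, col=1), (row=2, col=1), (row=3, col=2)
  Distance 6: (row=0, col=0), (row=1, col=1), (row=2, col=0), (row=3, col=1), (row=4, col=2)
  Distance 7: (row=1, col=0), (row=3, col=0), (row=4, col=1)  <- goal reached here
One shortest path (7 moves): (row=1, col=5) -> (row=1, col=4) -> (row=2, col=4) -> (row=2, col=3) -> (row=2, col=2) -> (row=2, col=1) -> (row=3, col=1) -> (row=4, col=1)

Answer: Shortest path length: 7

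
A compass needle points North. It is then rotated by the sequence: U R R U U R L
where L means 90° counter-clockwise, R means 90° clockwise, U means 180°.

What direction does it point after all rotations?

Start: North
  U (U-turn (180°)) -> South
  R (right (90° clockwise)) -> West
  R (right (90° clockwise)) -> North
  U (U-turn (180°)) -> South
  U (U-turn (180°)) -> North
  R (right (90° clockwise)) -> East
  L (left (90° counter-clockwise)) -> North
Final: North

Answer: Final heading: North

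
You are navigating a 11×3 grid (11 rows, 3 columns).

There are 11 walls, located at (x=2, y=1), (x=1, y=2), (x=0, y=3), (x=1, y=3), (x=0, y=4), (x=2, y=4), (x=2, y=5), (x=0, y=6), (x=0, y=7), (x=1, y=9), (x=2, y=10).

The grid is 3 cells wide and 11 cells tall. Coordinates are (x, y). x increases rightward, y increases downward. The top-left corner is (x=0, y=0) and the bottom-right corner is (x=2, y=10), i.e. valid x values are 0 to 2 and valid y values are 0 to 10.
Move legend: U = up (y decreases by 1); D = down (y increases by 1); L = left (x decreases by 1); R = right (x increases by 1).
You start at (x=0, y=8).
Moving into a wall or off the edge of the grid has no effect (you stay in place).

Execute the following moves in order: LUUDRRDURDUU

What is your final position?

Start: (x=0, y=8)
  L (left): blocked, stay at (x=0, y=8)
  U (up): blocked, stay at (x=0, y=8)
  U (up): blocked, stay at (x=0, y=8)
  D (down): (x=0, y=8) -> (x=0, y=9)
  R (right): blocked, stay at (x=0, y=9)
  R (right): blocked, stay at (x=0, y=9)
  D (down): (x=0, y=9) -> (x=0, y=10)
  U (up): (x=0, y=10) -> (x=0, y=9)
  R (right): blocked, stay at (x=0, y=9)
  D (down): (x=0, y=9) -> (x=0, y=10)
  U (up): (x=0, y=10) -> (x=0, y=9)
  U (up): (x=0, y=9) -> (x=0, y=8)
Final: (x=0, y=8)

Answer: Final position: (x=0, y=8)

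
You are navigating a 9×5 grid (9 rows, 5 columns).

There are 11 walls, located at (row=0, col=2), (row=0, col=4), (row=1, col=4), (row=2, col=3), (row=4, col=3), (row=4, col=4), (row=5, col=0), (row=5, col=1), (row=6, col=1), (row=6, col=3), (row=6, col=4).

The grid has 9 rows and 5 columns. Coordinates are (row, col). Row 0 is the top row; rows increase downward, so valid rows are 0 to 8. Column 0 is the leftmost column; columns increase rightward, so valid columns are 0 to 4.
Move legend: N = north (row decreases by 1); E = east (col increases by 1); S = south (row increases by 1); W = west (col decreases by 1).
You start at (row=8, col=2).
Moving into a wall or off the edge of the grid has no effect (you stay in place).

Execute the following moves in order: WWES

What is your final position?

Start: (row=8, col=2)
  W (west): (row=8, col=2) -> (row=8, col=1)
  W (west): (row=8, col=1) -> (row=8, col=0)
  E (east): (row=8, col=0) -> (row=8, col=1)
  S (south): blocked, stay at (row=8, col=1)
Final: (row=8, col=1)

Answer: Final position: (row=8, col=1)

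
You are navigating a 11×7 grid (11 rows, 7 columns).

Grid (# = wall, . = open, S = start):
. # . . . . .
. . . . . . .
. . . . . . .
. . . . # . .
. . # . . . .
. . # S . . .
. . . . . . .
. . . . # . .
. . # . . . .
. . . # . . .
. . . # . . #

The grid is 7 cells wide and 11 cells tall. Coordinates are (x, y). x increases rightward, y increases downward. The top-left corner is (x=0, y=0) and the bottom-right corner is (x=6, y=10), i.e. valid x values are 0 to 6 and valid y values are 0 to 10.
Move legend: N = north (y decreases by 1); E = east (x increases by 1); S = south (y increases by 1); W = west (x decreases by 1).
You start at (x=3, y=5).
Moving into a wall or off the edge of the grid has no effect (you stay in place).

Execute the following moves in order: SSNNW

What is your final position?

Start: (x=3, y=5)
  S (south): (x=3, y=5) -> (x=3, y=6)
  S (south): (x=3, y=6) -> (x=3, y=7)
  N (north): (x=3, y=7) -> (x=3, y=6)
  N (north): (x=3, y=6) -> (x=3, y=5)
  W (west): blocked, stay at (x=3, y=5)
Final: (x=3, y=5)

Answer: Final position: (x=3, y=5)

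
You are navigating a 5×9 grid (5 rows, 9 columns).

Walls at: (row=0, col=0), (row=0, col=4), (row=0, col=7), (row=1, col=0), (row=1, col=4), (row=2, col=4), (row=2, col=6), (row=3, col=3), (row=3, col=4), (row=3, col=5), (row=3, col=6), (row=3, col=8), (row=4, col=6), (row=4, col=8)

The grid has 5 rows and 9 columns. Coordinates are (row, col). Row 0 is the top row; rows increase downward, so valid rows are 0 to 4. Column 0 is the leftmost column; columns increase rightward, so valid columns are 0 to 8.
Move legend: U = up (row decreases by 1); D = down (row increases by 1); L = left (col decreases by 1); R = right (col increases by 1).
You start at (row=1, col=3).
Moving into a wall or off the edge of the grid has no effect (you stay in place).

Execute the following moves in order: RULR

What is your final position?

Answer: Final position: (row=0, col=3)

Derivation:
Start: (row=1, col=3)
  R (right): blocked, stay at (row=1, col=3)
  U (up): (row=1, col=3) -> (row=0, col=3)
  L (left): (row=0, col=3) -> (row=0, col=2)
  R (right): (row=0, col=2) -> (row=0, col=3)
Final: (row=0, col=3)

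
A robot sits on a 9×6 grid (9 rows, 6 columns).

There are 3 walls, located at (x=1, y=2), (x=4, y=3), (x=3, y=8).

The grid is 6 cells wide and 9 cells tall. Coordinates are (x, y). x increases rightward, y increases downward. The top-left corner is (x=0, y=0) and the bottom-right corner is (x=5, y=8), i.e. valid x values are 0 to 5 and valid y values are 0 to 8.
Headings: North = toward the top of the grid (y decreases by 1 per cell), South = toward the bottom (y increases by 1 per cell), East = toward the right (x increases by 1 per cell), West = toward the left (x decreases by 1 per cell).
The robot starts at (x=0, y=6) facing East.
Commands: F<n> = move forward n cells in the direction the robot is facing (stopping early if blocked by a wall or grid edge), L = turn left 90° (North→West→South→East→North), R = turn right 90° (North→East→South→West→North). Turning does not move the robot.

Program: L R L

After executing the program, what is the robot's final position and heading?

Start: (x=0, y=6), facing East
  L: turn left, now facing North
  R: turn right, now facing East
  L: turn left, now facing North
Final: (x=0, y=6), facing North

Answer: Final position: (x=0, y=6), facing North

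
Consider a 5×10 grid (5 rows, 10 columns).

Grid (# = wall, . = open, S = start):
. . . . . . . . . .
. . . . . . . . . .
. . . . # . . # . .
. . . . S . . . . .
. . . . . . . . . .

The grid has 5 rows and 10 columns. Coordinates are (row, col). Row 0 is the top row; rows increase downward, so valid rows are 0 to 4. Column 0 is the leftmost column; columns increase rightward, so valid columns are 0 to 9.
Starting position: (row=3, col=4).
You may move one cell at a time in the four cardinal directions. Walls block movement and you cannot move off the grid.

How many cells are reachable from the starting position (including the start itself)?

Answer: Reachable cells: 48

Derivation:
BFS flood-fill from (row=3, col=4):
  Distance 0: (row=3, col=4)
  Distance 1: (row=3, col=3), (row=3, col=5), (row=4, col=4)
  Distance 2: (row=2, col=3), (row=2, col=5), (row=3, col=2), (row=3, col=6), (row=4, col=3), (row=4, col=5)
  Distance 3: (row=1, col=3), (row=1, col=5), (row=2, col=2), (row=2, col=6), (row=3, col=1), (row=3, col=7), (row=4, col=2), (row=4, col=6)
  Distance 4: (row=0, col=3), (row=0, col=5), (row=1, col=2), (row=1, col=4), (row=1, col=6), (row=2, col=1), (row=3, col=0), (row=3, col=8), (row=4, col=1), (row=4, col=7)
  Distance 5: (row=0, col=2), (row=0, col=4), (row=0, col=6), (row=1, col=1), (row=1, col=7), (row=2, col=0), (row=2, col=8), (row=3, col=9), (row=4, col=0), (row=4, col=8)
  Distance 6: (row=0, col=1), (row=0, col=7), (row=1, col=0), (row=1, col=8), (row=2, col=9), (row=4, col=9)
  Distance 7: (row=0, col=0), (row=0, col=8), (row=1, col=9)
  Distance 8: (row=0, col=9)
Total reachable: 48 (grid has 48 open cells total)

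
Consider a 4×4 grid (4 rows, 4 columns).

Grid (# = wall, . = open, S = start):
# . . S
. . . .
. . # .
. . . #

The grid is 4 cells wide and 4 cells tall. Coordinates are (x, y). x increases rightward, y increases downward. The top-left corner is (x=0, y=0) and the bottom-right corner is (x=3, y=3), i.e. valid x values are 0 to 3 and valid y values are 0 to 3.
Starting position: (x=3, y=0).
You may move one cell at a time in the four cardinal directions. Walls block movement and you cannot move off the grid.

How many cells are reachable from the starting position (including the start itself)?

Answer: Reachable cells: 13

Derivation:
BFS flood-fill from (x=3, y=0):
  Distance 0: (x=3, y=0)
  Distance 1: (x=2, y=0), (x=3, y=1)
  Distance 2: (x=1, y=0), (x=2, y=1), (x=3, y=2)
  Distance 3: (x=1, y=1)
  Distance 4: (x=0, y=1), (x=1, y=2)
  Distance 5: (x=0, y=2), (x=1, y=3)
  Distance 6: (x=0, y=3), (x=2, y=3)
Total reachable: 13 (grid has 13 open cells total)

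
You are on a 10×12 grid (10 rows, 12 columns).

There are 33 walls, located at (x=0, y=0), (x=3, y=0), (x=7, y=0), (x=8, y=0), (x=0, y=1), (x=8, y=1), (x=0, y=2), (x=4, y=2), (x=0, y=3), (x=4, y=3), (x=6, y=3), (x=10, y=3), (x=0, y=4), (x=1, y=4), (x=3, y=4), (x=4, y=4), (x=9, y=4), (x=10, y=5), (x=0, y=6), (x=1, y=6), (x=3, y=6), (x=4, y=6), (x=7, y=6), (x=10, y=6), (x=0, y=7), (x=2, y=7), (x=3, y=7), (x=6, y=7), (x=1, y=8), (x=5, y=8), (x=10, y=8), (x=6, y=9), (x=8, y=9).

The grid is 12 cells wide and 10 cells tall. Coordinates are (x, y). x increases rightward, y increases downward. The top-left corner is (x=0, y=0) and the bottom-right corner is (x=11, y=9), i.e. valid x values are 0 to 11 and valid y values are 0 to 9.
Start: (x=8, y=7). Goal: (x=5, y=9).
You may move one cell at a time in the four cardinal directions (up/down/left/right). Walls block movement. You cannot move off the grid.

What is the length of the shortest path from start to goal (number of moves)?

BFS from (x=8, y=7) until reaching (x=5, y=9):
  Distance 0: (x=8, y=7)
  Distance 1: (x=8, y=6), (x=7, y=7), (x=9, y=7), (x=8, y=8)
  Distance 2: (x=8, y=5), (x=9, y=6), (x=10, y=7), (x=7, y=8), (x=9, y=8)
  Distance 3: (x=8, y=4), (x=7, y=5), (x=9, y=5), (x=11, y=7), (x=6, y=8), (x=7, y=9), (x=9, y=9)
  Distance 4: (x=8, y=3), (x=7, y=4), (x=6, y=5), (x=11, y=6), (x=11, y=8), (x=10, y=9)
  Distance 5: (x=8, y=2), (x=7, y=3), (x=9, y=3), (x=6, y=4), (x=5, y=5), (x=11, y=5), (x=6, y=6), (x=11, y=9)
  Distance 6: (x=7, y=2), (x=9, y=2), (x=5, y=4), (x=11, y=4), (x=4, y=5), (x=5, y=6)
  Distance 7: (x=7, y=1), (x=9, y=1), (x=6, y=2), (x=10, y=2), (x=5, y=3), (x=11, y=3), (x=10, y=4), (x=3, y=5), (x=5, y=7)
  Distance 8: (x=9, y=0), (x=6, y=1), (x=10, y=1), (x=5, y=2), (x=11, y=2), (x=2, y=5), (x=4, y=7)
  Distance 9: (x=6, y=0), (x=10, y=0), (x=5, y=1), (x=11, y=1), (x=2, y=4), (x=1, y=5), (x=2, y=6), (x=4, y=8)
  Distance 10: (x=5, y=0), (x=11, y=0), (x=4, y=1), (x=2, y=3), (x=0, y=5), (x=3, y=8), (x=4, y=9)
  Distance 11: (x=4, y=0), (x=3, y=1), (x=2, y=2), (x=1, y=3), (x=3, y=3), (x=2, y=8), (x=3, y=9), (x=5, y=9)  <- goal reached here
One shortest path (11 moves): (x=8, y=7) -> (x=8, y=6) -> (x=8, y=5) -> (x=7, y=5) -> (x=6, y=5) -> (x=5, y=5) -> (x=5, y=6) -> (x=5, y=7) -> (x=4, y=7) -> (x=4, y=8) -> (x=4, y=9) -> (x=5, y=9)

Answer: Shortest path length: 11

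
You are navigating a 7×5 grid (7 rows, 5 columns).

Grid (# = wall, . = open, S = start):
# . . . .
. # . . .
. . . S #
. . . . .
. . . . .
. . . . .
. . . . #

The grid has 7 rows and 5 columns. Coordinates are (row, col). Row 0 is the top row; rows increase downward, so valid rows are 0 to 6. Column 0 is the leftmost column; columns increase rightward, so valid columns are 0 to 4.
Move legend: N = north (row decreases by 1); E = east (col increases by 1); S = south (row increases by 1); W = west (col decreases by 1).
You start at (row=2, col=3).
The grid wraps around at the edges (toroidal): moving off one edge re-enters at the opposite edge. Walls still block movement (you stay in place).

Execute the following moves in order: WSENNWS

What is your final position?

Start: (row=2, col=3)
  W (west): (row=2, col=3) -> (row=2, col=2)
  S (south): (row=2, col=2) -> (row=3, col=2)
  E (east): (row=3, col=2) -> (row=3, col=3)
  N (north): (row=3, col=3) -> (row=2, col=3)
  N (north): (row=2, col=3) -> (row=1, col=3)
  W (west): (row=1, col=3) -> (row=1, col=2)
  S (south): (row=1, col=2) -> (row=2, col=2)
Final: (row=2, col=2)

Answer: Final position: (row=2, col=2)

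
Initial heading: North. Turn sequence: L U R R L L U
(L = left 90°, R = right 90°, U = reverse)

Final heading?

Start: North
  L (left (90° counter-clockwise)) -> West
  U (U-turn (180°)) -> East
  R (right (90° clockwise)) -> South
  R (right (90° clockwise)) -> West
  L (left (90° counter-clockwise)) -> South
  L (left (90° counter-clockwise)) -> East
  U (U-turn (180°)) -> West
Final: West

Answer: Final heading: West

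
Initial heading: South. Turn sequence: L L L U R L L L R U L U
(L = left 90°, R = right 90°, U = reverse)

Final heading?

Answer: Final heading: West

Derivation:
Start: South
  L (left (90° counter-clockwise)) -> East
  L (left (90° counter-clockwise)) -> North
  L (left (90° counter-clockwise)) -> West
  U (U-turn (180°)) -> East
  R (right (90° clockwise)) -> South
  L (left (90° counter-clockwise)) -> East
  L (left (90° counter-clockwise)) -> North
  L (left (90° counter-clockwise)) -> West
  R (right (90° clockwise)) -> North
  U (U-turn (180°)) -> South
  L (left (90° counter-clockwise)) -> East
  U (U-turn (180°)) -> West
Final: West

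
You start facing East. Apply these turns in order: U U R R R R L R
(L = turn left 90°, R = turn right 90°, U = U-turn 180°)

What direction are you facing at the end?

Answer: Final heading: East

Derivation:
Start: East
  U (U-turn (180°)) -> West
  U (U-turn (180°)) -> East
  R (right (90° clockwise)) -> South
  R (right (90° clockwise)) -> West
  R (right (90° clockwise)) -> North
  R (right (90° clockwise)) -> East
  L (left (90° counter-clockwise)) -> North
  R (right (90° clockwise)) -> East
Final: East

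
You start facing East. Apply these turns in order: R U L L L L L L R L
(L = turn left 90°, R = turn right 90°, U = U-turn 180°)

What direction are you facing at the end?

Answer: Final heading: South

Derivation:
Start: East
  R (right (90° clockwise)) -> South
  U (U-turn (180°)) -> North
  L (left (90° counter-clockwise)) -> West
  L (left (90° counter-clockwise)) -> South
  L (left (90° counter-clockwise)) -> East
  L (left (90° counter-clockwise)) -> North
  L (left (90° counter-clockwise)) -> West
  L (left (90° counter-clockwise)) -> South
  R (right (90° clockwise)) -> West
  L (left (90° counter-clockwise)) -> South
Final: South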